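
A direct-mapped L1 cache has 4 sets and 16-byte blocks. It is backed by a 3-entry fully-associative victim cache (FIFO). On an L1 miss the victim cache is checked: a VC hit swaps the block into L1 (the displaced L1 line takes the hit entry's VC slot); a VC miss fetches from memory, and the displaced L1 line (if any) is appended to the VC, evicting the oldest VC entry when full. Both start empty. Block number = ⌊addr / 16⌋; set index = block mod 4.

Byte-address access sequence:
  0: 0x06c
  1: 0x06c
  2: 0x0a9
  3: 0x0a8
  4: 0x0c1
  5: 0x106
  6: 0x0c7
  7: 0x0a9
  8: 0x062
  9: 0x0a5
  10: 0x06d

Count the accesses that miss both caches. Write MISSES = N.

MISSES = 4

  [0] addr=0x6c blk=6 s=2: MISS | VC []
  [1] addr=0x6c blk=6 s=2: L1-HIT | VC []
  [2] addr=0xa9 blk=10 s=2: MISS | VC [6]
  [3] addr=0xa8 blk=10 s=2: L1-HIT | VC [6]
  [4] addr=0xc1 blk=12 s=0: MISS | VC [6]
  [5] addr=0x106 blk=16 s=0: MISS | VC [6, 12]
  [6] addr=0xc7 blk=12 s=0: VC-HIT | VC [6, 16]
  [7] addr=0xa9 blk=10 s=2: L1-HIT | VC [6, 16]
  [8] addr=0x62 blk=6 s=2: VC-HIT | VC [10, 16]
  [9] addr=0xa5 blk=10 s=2: VC-HIT | VC [6, 16]
  [10] addr=0x6d blk=6 s=2: VC-HIT | VC [10, 16]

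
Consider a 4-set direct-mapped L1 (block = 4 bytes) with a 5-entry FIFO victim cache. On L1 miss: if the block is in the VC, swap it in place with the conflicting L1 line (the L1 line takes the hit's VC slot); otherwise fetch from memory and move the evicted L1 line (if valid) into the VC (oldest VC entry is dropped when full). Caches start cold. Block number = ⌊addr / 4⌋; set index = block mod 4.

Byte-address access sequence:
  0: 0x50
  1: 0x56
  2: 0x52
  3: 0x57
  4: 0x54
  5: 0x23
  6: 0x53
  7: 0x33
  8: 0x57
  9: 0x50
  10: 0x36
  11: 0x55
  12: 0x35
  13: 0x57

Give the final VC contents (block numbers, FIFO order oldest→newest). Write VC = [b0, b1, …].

  [0] addr=0x50 blk=20 s=0: MISS | VC []
  [1] addr=0x56 blk=21 s=1: MISS | VC []
  [2] addr=0x52 blk=20 s=0: L1-HIT | VC []
  [3] addr=0x57 blk=21 s=1: L1-HIT | VC []
  [4] addr=0x54 blk=21 s=1: L1-HIT | VC []
  [5] addr=0x23 blk=8 s=0: MISS | VC [20]
  [6] addr=0x53 blk=20 s=0: VC-HIT | VC [8]
  [7] addr=0x33 blk=12 s=0: MISS | VC [8, 20]
  [8] addr=0x57 blk=21 s=1: L1-HIT | VC [8, 20]
  [9] addr=0x50 blk=20 s=0: VC-HIT | VC [8, 12]
  [10] addr=0x36 blk=13 s=1: MISS | VC [8, 12, 21]
  [11] addr=0x55 blk=21 s=1: VC-HIT | VC [8, 12, 13]
  [12] addr=0x35 blk=13 s=1: VC-HIT | VC [8, 12, 21]
  [13] addr=0x57 blk=21 s=1: VC-HIT | VC [8, 12, 13]

VC = [8, 12, 13]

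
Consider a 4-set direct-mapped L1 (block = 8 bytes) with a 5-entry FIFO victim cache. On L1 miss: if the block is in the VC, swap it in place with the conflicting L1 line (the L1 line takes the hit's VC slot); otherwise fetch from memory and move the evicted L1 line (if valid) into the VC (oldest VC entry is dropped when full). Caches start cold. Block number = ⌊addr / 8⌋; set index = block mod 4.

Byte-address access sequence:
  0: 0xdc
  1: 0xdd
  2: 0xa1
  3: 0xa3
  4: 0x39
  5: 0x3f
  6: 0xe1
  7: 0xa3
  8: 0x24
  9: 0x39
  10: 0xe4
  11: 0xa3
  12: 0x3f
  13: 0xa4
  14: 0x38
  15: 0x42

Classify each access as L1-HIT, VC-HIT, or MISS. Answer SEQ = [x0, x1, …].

SEQ = [MISS, L1-HIT, MISS, L1-HIT, MISS, L1-HIT, MISS, VC-HIT, MISS, L1-HIT, VC-HIT, VC-HIT, L1-HIT, L1-HIT, L1-HIT, MISS]

0: 0xdc (blk 27, set 3) → MISS  vc=[]
1: 0xdd (blk 27, set 3) → L1-HIT  vc=[]
2: 0xa1 (blk 20, set 0) → MISS  vc=[]
3: 0xa3 (blk 20, set 0) → L1-HIT  vc=[]
4: 0x39 (blk 7, set 3) → MISS  vc=[27]
5: 0x3f (blk 7, set 3) → L1-HIT  vc=[27]
6: 0xe1 (blk 28, set 0) → MISS  vc=[27, 20]
7: 0xa3 (blk 20, set 0) → VC-HIT  vc=[27, 28]
8: 0x24 (blk 4, set 0) → MISS  vc=[27, 28, 20]
9: 0x39 (blk 7, set 3) → L1-HIT  vc=[27, 28, 20]
10: 0xe4 (blk 28, set 0) → VC-HIT  vc=[27, 4, 20]
11: 0xa3 (blk 20, set 0) → VC-HIT  vc=[27, 4, 28]
12: 0x3f (blk 7, set 3) → L1-HIT  vc=[27, 4, 28]
13: 0xa4 (blk 20, set 0) → L1-HIT  vc=[27, 4, 28]
14: 0x38 (blk 7, set 3) → L1-HIT  vc=[27, 4, 28]
15: 0x42 (blk 8, set 0) → MISS  vc=[27, 4, 28, 20]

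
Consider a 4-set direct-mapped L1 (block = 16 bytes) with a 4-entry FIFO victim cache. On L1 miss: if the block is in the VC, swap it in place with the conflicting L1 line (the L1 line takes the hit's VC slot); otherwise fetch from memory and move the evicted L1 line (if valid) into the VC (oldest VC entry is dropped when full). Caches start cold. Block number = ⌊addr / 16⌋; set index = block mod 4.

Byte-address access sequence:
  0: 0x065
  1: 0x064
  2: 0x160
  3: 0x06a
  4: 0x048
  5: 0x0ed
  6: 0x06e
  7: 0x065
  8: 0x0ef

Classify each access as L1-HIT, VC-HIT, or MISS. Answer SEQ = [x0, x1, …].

SEQ = [MISS, L1-HIT, MISS, VC-HIT, MISS, MISS, VC-HIT, L1-HIT, VC-HIT]

0: 0x65 (blk 6, set 2) → MISS  vc=[]
1: 0x64 (blk 6, set 2) → L1-HIT  vc=[]
2: 0x160 (blk 22, set 2) → MISS  vc=[6]
3: 0x6a (blk 6, set 2) → VC-HIT  vc=[22]
4: 0x48 (blk 4, set 0) → MISS  vc=[22]
5: 0xed (blk 14, set 2) → MISS  vc=[22, 6]
6: 0x6e (blk 6, set 2) → VC-HIT  vc=[22, 14]
7: 0x65 (blk 6, set 2) → L1-HIT  vc=[22, 14]
8: 0xef (blk 14, set 2) → VC-HIT  vc=[22, 6]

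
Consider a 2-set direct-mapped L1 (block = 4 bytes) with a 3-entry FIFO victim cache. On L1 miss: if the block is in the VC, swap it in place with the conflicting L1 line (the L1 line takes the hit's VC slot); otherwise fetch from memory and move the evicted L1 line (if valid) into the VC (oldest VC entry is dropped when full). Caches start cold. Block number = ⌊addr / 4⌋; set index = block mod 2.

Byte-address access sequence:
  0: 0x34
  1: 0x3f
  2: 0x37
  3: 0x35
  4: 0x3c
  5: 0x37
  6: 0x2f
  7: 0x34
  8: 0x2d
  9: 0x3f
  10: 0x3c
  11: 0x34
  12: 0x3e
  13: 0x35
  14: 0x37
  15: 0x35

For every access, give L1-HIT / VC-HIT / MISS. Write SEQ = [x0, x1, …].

0: 0x34 (blk 13, set 1) → MISS  vc=[]
1: 0x3f (blk 15, set 1) → MISS  vc=[13]
2: 0x37 (blk 13, set 1) → VC-HIT  vc=[15]
3: 0x35 (blk 13, set 1) → L1-HIT  vc=[15]
4: 0x3c (blk 15, set 1) → VC-HIT  vc=[13]
5: 0x37 (blk 13, set 1) → VC-HIT  vc=[15]
6: 0x2f (blk 11, set 1) → MISS  vc=[15, 13]
7: 0x34 (blk 13, set 1) → VC-HIT  vc=[15, 11]
8: 0x2d (blk 11, set 1) → VC-HIT  vc=[15, 13]
9: 0x3f (blk 15, set 1) → VC-HIT  vc=[11, 13]
10: 0x3c (blk 15, set 1) → L1-HIT  vc=[11, 13]
11: 0x34 (blk 13, set 1) → VC-HIT  vc=[11, 15]
12: 0x3e (blk 15, set 1) → VC-HIT  vc=[11, 13]
13: 0x35 (blk 13, set 1) → VC-HIT  vc=[11, 15]
14: 0x37 (blk 13, set 1) → L1-HIT  vc=[11, 15]
15: 0x35 (blk 13, set 1) → L1-HIT  vc=[11, 15]

SEQ = [MISS, MISS, VC-HIT, L1-HIT, VC-HIT, VC-HIT, MISS, VC-HIT, VC-HIT, VC-HIT, L1-HIT, VC-HIT, VC-HIT, VC-HIT, L1-HIT, L1-HIT]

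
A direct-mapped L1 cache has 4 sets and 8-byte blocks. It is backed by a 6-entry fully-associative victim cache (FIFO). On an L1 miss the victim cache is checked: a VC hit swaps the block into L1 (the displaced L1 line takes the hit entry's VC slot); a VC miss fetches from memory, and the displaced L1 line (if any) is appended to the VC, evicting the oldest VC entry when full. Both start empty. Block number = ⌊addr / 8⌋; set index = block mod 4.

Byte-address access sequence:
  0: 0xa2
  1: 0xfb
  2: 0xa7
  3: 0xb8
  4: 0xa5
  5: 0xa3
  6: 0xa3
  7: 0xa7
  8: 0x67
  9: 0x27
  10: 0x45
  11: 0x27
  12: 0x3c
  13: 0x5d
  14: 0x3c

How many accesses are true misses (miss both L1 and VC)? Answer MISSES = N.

MISSES = 8

  [0] addr=0xa2 blk=20 s=0: MISS | VC []
  [1] addr=0xfb blk=31 s=3: MISS | VC []
  [2] addr=0xa7 blk=20 s=0: L1-HIT | VC []
  [3] addr=0xb8 blk=23 s=3: MISS | VC [31]
  [4] addr=0xa5 blk=20 s=0: L1-HIT | VC [31]
  [5] addr=0xa3 blk=20 s=0: L1-HIT | VC [31]
  [6] addr=0xa3 blk=20 s=0: L1-HIT | VC [31]
  [7] addr=0xa7 blk=20 s=0: L1-HIT | VC [31]
  [8] addr=0x67 blk=12 s=0: MISS | VC [31, 20]
  [9] addr=0x27 blk=4 s=0: MISS | VC [31, 20, 12]
  [10] addr=0x45 blk=8 s=0: MISS | VC [31, 20, 12, 4]
  [11] addr=0x27 blk=4 s=0: VC-HIT | VC [31, 20, 12, 8]
  [12] addr=0x3c blk=7 s=3: MISS | VC [31, 20, 12, 8, 23]
  [13] addr=0x5d blk=11 s=3: MISS | VC [31, 20, 12, 8, 23, 7]
  [14] addr=0x3c blk=7 s=3: VC-HIT | VC [31, 20, 12, 8, 23, 11]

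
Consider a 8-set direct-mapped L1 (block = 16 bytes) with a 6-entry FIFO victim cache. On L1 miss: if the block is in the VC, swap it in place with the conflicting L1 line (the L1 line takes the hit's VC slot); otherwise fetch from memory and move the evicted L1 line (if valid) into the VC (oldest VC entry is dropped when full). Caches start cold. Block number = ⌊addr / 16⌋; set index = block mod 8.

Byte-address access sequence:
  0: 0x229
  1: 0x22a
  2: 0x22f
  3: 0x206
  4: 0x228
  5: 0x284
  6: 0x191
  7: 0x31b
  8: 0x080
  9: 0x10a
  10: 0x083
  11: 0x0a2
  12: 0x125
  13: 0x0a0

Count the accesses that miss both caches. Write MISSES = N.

  [0] addr=0x229 blk=34 s=2: MISS | VC []
  [1] addr=0x22a blk=34 s=2: L1-HIT | VC []
  [2] addr=0x22f blk=34 s=2: L1-HIT | VC []
  [3] addr=0x206 blk=32 s=0: MISS | VC []
  [4] addr=0x228 blk=34 s=2: L1-HIT | VC []
  [5] addr=0x284 blk=40 s=0: MISS | VC [32]
  [6] addr=0x191 blk=25 s=1: MISS | VC [32]
  [7] addr=0x31b blk=49 s=1: MISS | VC [32, 25]
  [8] addr=0x80 blk=8 s=0: MISS | VC [32, 25, 40]
  [9] addr=0x10a blk=16 s=0: MISS | VC [32, 25, 40, 8]
  [10] addr=0x83 blk=8 s=0: VC-HIT | VC [32, 25, 40, 16]
  [11] addr=0xa2 blk=10 s=2: MISS | VC [32, 25, 40, 16, 34]
  [12] addr=0x125 blk=18 s=2: MISS | VC [32, 25, 40, 16, 34, 10]
  [13] addr=0xa0 blk=10 s=2: VC-HIT | VC [32, 25, 40, 16, 34, 18]

MISSES = 9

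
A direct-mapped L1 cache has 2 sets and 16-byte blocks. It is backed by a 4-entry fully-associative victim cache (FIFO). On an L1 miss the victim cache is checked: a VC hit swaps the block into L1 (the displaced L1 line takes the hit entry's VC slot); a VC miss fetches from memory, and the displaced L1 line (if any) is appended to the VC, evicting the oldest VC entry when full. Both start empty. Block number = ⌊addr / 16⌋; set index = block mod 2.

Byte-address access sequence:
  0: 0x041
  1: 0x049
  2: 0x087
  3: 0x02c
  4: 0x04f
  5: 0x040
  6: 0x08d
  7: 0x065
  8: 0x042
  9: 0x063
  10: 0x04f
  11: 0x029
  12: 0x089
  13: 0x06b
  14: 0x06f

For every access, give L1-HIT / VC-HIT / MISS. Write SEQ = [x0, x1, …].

#0 0x41→b4/s0 MISS; vc=[]
#1 0x49→b4/s0 L1-HIT; vc=[]
#2 0x87→b8/s0 MISS; vc=[4]
#3 0x2c→b2/s0 MISS; vc=[4,8]
#4 0x4f→b4/s0 VC-HIT; vc=[2,8]
#5 0x40→b4/s0 L1-HIT; vc=[2,8]
#6 0x8d→b8/s0 VC-HIT; vc=[2,4]
#7 0x65→b6/s0 MISS; vc=[2,4,8]
#8 0x42→b4/s0 VC-HIT; vc=[2,6,8]
#9 0x63→b6/s0 VC-HIT; vc=[2,4,8]
#10 0x4f→b4/s0 VC-HIT; vc=[2,6,8]
#11 0x29→b2/s0 VC-HIT; vc=[4,6,8]
#12 0x89→b8/s0 VC-HIT; vc=[4,6,2]
#13 0x6b→b6/s0 VC-HIT; vc=[4,8,2]
#14 0x6f→b6/s0 L1-HIT; vc=[4,8,2]

SEQ = [MISS, L1-HIT, MISS, MISS, VC-HIT, L1-HIT, VC-HIT, MISS, VC-HIT, VC-HIT, VC-HIT, VC-HIT, VC-HIT, VC-HIT, L1-HIT]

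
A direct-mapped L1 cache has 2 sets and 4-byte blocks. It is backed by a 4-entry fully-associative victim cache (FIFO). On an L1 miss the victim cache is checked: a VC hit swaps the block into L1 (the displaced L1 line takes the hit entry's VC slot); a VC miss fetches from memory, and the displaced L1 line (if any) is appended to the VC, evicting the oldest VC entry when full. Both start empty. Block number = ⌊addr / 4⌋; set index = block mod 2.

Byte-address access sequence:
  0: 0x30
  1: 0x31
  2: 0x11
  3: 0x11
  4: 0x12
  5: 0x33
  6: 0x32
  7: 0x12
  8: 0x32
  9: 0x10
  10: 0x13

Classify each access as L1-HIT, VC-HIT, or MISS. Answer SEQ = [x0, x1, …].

0: 0x30 (blk 12, set 0) → MISS  vc=[]
1: 0x31 (blk 12, set 0) → L1-HIT  vc=[]
2: 0x11 (blk 4, set 0) → MISS  vc=[12]
3: 0x11 (blk 4, set 0) → L1-HIT  vc=[12]
4: 0x12 (blk 4, set 0) → L1-HIT  vc=[12]
5: 0x33 (blk 12, set 0) → VC-HIT  vc=[4]
6: 0x32 (blk 12, set 0) → L1-HIT  vc=[4]
7: 0x12 (blk 4, set 0) → VC-HIT  vc=[12]
8: 0x32 (blk 12, set 0) → VC-HIT  vc=[4]
9: 0x10 (blk 4, set 0) → VC-HIT  vc=[12]
10: 0x13 (blk 4, set 0) → L1-HIT  vc=[12]

SEQ = [MISS, L1-HIT, MISS, L1-HIT, L1-HIT, VC-HIT, L1-HIT, VC-HIT, VC-HIT, VC-HIT, L1-HIT]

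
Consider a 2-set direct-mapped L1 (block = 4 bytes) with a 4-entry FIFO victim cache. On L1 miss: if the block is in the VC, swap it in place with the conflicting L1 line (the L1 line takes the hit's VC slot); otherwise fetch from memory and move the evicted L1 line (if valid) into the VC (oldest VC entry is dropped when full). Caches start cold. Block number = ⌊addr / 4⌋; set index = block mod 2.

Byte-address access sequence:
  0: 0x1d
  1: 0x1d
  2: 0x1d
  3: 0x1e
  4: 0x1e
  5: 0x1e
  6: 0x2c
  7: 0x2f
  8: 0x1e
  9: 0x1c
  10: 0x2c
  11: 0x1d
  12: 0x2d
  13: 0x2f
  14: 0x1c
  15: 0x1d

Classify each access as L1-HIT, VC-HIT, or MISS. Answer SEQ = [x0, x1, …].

SEQ = [MISS, L1-HIT, L1-HIT, L1-HIT, L1-HIT, L1-HIT, MISS, L1-HIT, VC-HIT, L1-HIT, VC-HIT, VC-HIT, VC-HIT, L1-HIT, VC-HIT, L1-HIT]

  [0] addr=0x1d blk=7 s=1: MISS | VC []
  [1] addr=0x1d blk=7 s=1: L1-HIT | VC []
  [2] addr=0x1d blk=7 s=1: L1-HIT | VC []
  [3] addr=0x1e blk=7 s=1: L1-HIT | VC []
  [4] addr=0x1e blk=7 s=1: L1-HIT | VC []
  [5] addr=0x1e blk=7 s=1: L1-HIT | VC []
  [6] addr=0x2c blk=11 s=1: MISS | VC [7]
  [7] addr=0x2f blk=11 s=1: L1-HIT | VC [7]
  [8] addr=0x1e blk=7 s=1: VC-HIT | VC [11]
  [9] addr=0x1c blk=7 s=1: L1-HIT | VC [11]
  [10] addr=0x2c blk=11 s=1: VC-HIT | VC [7]
  [11] addr=0x1d blk=7 s=1: VC-HIT | VC [11]
  [12] addr=0x2d blk=11 s=1: VC-HIT | VC [7]
  [13] addr=0x2f blk=11 s=1: L1-HIT | VC [7]
  [14] addr=0x1c blk=7 s=1: VC-HIT | VC [11]
  [15] addr=0x1d blk=7 s=1: L1-HIT | VC [11]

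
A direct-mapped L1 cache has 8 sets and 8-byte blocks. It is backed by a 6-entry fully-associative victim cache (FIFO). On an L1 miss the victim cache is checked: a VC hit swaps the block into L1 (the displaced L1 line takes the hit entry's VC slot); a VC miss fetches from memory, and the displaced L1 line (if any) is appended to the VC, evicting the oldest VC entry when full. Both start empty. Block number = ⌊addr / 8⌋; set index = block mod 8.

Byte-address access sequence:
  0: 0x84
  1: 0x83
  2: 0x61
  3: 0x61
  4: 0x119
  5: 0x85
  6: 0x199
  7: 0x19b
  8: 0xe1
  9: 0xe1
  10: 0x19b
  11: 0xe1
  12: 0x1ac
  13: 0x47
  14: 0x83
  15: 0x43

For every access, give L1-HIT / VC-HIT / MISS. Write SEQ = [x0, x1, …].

0: 0x84 (blk 16, set 0) → MISS  vc=[]
1: 0x83 (blk 16, set 0) → L1-HIT  vc=[]
2: 0x61 (blk 12, set 4) → MISS  vc=[]
3: 0x61 (blk 12, set 4) → L1-HIT  vc=[]
4: 0x119 (blk 35, set 3) → MISS  vc=[]
5: 0x85 (blk 16, set 0) → L1-HIT  vc=[]
6: 0x199 (blk 51, set 3) → MISS  vc=[35]
7: 0x19b (blk 51, set 3) → L1-HIT  vc=[35]
8: 0xe1 (blk 28, set 4) → MISS  vc=[35, 12]
9: 0xe1 (blk 28, set 4) → L1-HIT  vc=[35, 12]
10: 0x19b (blk 51, set 3) → L1-HIT  vc=[35, 12]
11: 0xe1 (blk 28, set 4) → L1-HIT  vc=[35, 12]
12: 0x1ac (blk 53, set 5) → MISS  vc=[35, 12]
13: 0x47 (blk 8, set 0) → MISS  vc=[35, 12, 16]
14: 0x83 (blk 16, set 0) → VC-HIT  vc=[35, 12, 8]
15: 0x43 (blk 8, set 0) → VC-HIT  vc=[35, 12, 16]

SEQ = [MISS, L1-HIT, MISS, L1-HIT, MISS, L1-HIT, MISS, L1-HIT, MISS, L1-HIT, L1-HIT, L1-HIT, MISS, MISS, VC-HIT, VC-HIT]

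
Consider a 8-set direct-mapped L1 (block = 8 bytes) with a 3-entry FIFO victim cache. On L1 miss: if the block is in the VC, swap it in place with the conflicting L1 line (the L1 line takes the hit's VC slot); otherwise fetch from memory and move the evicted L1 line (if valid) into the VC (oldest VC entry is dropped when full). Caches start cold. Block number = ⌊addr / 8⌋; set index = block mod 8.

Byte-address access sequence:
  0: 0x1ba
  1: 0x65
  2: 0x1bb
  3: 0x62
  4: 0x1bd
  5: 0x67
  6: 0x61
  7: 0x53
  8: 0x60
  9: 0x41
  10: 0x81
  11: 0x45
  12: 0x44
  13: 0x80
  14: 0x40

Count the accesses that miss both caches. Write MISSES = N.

#0 0x1ba→b55/s7 MISS; vc=[]
#1 0x65→b12/s4 MISS; vc=[]
#2 0x1bb→b55/s7 L1-HIT; vc=[]
#3 0x62→b12/s4 L1-HIT; vc=[]
#4 0x1bd→b55/s7 L1-HIT; vc=[]
#5 0x67→b12/s4 L1-HIT; vc=[]
#6 0x61→b12/s4 L1-HIT; vc=[]
#7 0x53→b10/s2 MISS; vc=[]
#8 0x60→b12/s4 L1-HIT; vc=[]
#9 0x41→b8/s0 MISS; vc=[]
#10 0x81→b16/s0 MISS; vc=[8]
#11 0x45→b8/s0 VC-HIT; vc=[16]
#12 0x44→b8/s0 L1-HIT; vc=[16]
#13 0x80→b16/s0 VC-HIT; vc=[8]
#14 0x40→b8/s0 VC-HIT; vc=[16]

MISSES = 5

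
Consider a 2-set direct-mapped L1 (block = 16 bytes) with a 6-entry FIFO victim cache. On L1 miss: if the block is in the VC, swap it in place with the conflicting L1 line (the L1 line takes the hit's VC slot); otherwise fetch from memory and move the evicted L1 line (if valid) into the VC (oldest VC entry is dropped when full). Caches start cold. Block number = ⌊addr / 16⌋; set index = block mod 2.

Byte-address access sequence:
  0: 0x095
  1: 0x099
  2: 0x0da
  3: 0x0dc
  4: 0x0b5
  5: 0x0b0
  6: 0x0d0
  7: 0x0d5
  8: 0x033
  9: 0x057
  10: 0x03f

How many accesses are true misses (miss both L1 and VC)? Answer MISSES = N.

0: 0x95 (blk 9, set 1) → MISS  vc=[]
1: 0x99 (blk 9, set 1) → L1-HIT  vc=[]
2: 0xda (blk 13, set 1) → MISS  vc=[9]
3: 0xdc (blk 13, set 1) → L1-HIT  vc=[9]
4: 0xb5 (blk 11, set 1) → MISS  vc=[9, 13]
5: 0xb0 (blk 11, set 1) → L1-HIT  vc=[9, 13]
6: 0xd0 (blk 13, set 1) → VC-HIT  vc=[9, 11]
7: 0xd5 (blk 13, set 1) → L1-HIT  vc=[9, 11]
8: 0x33 (blk 3, set 1) → MISS  vc=[9, 11, 13]
9: 0x57 (blk 5, set 1) → MISS  vc=[9, 11, 13, 3]
10: 0x3f (blk 3, set 1) → VC-HIT  vc=[9, 11, 13, 5]

MISSES = 5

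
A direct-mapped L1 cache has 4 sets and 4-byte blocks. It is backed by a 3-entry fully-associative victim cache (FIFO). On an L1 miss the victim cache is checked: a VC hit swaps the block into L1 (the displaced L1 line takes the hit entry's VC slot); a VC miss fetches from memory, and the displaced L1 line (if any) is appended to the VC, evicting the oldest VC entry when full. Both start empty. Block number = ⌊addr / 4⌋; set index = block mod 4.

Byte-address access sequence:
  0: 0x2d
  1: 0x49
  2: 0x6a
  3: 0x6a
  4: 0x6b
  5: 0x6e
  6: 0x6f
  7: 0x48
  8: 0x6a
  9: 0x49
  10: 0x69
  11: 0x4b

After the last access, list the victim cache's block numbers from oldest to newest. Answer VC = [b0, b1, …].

  [0] addr=0x2d blk=11 s=3: MISS | VC []
  [1] addr=0x49 blk=18 s=2: MISS | VC []
  [2] addr=0x6a blk=26 s=2: MISS | VC [18]
  [3] addr=0x6a blk=26 s=2: L1-HIT | VC [18]
  [4] addr=0x6b blk=26 s=2: L1-HIT | VC [18]
  [5] addr=0x6e blk=27 s=3: MISS | VC [18, 11]
  [6] addr=0x6f blk=27 s=3: L1-HIT | VC [18, 11]
  [7] addr=0x48 blk=18 s=2: VC-HIT | VC [26, 11]
  [8] addr=0x6a blk=26 s=2: VC-HIT | VC [18, 11]
  [9] addr=0x49 blk=18 s=2: VC-HIT | VC [26, 11]
  [10] addr=0x69 blk=26 s=2: VC-HIT | VC [18, 11]
  [11] addr=0x4b blk=18 s=2: VC-HIT | VC [26, 11]

VC = [26, 11]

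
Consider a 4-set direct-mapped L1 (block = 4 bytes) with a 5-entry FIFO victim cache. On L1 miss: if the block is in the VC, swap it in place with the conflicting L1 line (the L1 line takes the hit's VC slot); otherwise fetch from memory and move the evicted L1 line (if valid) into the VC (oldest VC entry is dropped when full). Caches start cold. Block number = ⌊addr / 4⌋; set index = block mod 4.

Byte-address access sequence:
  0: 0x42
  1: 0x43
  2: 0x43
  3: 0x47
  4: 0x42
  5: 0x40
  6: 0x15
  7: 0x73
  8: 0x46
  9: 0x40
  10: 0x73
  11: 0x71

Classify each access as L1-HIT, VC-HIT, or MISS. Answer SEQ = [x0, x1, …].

  [0] addr=0x42 blk=16 s=0: MISS | VC []
  [1] addr=0x43 blk=16 s=0: L1-HIT | VC []
  [2] addr=0x43 blk=16 s=0: L1-HIT | VC []
  [3] addr=0x47 blk=17 s=1: MISS | VC []
  [4] addr=0x42 blk=16 s=0: L1-HIT | VC []
  [5] addr=0x40 blk=16 s=0: L1-HIT | VC []
  [6] addr=0x15 blk=5 s=1: MISS | VC [17]
  [7] addr=0x73 blk=28 s=0: MISS | VC [17, 16]
  [8] addr=0x46 blk=17 s=1: VC-HIT | VC [5, 16]
  [9] addr=0x40 blk=16 s=0: VC-HIT | VC [5, 28]
  [10] addr=0x73 blk=28 s=0: VC-HIT | VC [5, 16]
  [11] addr=0x71 blk=28 s=0: L1-HIT | VC [5, 16]

SEQ = [MISS, L1-HIT, L1-HIT, MISS, L1-HIT, L1-HIT, MISS, MISS, VC-HIT, VC-HIT, VC-HIT, L1-HIT]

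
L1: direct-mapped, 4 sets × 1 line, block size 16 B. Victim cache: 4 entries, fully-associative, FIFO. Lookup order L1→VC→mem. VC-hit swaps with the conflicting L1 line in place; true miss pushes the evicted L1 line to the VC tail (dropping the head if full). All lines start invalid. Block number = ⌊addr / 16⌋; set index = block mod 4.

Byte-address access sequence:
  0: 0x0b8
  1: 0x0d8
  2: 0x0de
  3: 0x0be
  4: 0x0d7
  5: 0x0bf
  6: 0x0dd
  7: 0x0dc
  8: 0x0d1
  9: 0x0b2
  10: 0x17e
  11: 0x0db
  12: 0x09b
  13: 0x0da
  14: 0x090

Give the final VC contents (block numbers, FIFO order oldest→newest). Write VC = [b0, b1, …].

VC = [11, 13]

  [0] addr=0xb8 blk=11 s=3: MISS | VC []
  [1] addr=0xd8 blk=13 s=1: MISS | VC []
  [2] addr=0xde blk=13 s=1: L1-HIT | VC []
  [3] addr=0xbe blk=11 s=3: L1-HIT | VC []
  [4] addr=0xd7 blk=13 s=1: L1-HIT | VC []
  [5] addr=0xbf blk=11 s=3: L1-HIT | VC []
  [6] addr=0xdd blk=13 s=1: L1-HIT | VC []
  [7] addr=0xdc blk=13 s=1: L1-HIT | VC []
  [8] addr=0xd1 blk=13 s=1: L1-HIT | VC []
  [9] addr=0xb2 blk=11 s=3: L1-HIT | VC []
  [10] addr=0x17e blk=23 s=3: MISS | VC [11]
  [11] addr=0xdb blk=13 s=1: L1-HIT | VC [11]
  [12] addr=0x9b blk=9 s=1: MISS | VC [11, 13]
  [13] addr=0xda blk=13 s=1: VC-HIT | VC [11, 9]
  [14] addr=0x90 blk=9 s=1: VC-HIT | VC [11, 13]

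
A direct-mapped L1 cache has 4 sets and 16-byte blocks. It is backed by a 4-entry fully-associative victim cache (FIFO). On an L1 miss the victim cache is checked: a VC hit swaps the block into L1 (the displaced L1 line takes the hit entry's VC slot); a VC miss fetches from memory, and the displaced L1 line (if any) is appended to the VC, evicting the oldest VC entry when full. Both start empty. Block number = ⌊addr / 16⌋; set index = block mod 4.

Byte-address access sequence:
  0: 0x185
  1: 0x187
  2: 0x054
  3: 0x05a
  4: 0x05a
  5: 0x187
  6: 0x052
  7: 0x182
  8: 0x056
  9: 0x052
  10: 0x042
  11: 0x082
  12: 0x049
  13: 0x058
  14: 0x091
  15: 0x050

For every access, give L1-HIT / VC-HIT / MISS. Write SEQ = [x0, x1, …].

SEQ = [MISS, L1-HIT, MISS, L1-HIT, L1-HIT, L1-HIT, L1-HIT, L1-HIT, L1-HIT, L1-HIT, MISS, MISS, VC-HIT, L1-HIT, MISS, VC-HIT]

0: 0x185 (blk 24, set 0) → MISS  vc=[]
1: 0x187 (blk 24, set 0) → L1-HIT  vc=[]
2: 0x54 (blk 5, set 1) → MISS  vc=[]
3: 0x5a (blk 5, set 1) → L1-HIT  vc=[]
4: 0x5a (blk 5, set 1) → L1-HIT  vc=[]
5: 0x187 (blk 24, set 0) → L1-HIT  vc=[]
6: 0x52 (blk 5, set 1) → L1-HIT  vc=[]
7: 0x182 (blk 24, set 0) → L1-HIT  vc=[]
8: 0x56 (blk 5, set 1) → L1-HIT  vc=[]
9: 0x52 (blk 5, set 1) → L1-HIT  vc=[]
10: 0x42 (blk 4, set 0) → MISS  vc=[24]
11: 0x82 (blk 8, set 0) → MISS  vc=[24, 4]
12: 0x49 (blk 4, set 0) → VC-HIT  vc=[24, 8]
13: 0x58 (blk 5, set 1) → L1-HIT  vc=[24, 8]
14: 0x91 (blk 9, set 1) → MISS  vc=[24, 8, 5]
15: 0x50 (blk 5, set 1) → VC-HIT  vc=[24, 8, 9]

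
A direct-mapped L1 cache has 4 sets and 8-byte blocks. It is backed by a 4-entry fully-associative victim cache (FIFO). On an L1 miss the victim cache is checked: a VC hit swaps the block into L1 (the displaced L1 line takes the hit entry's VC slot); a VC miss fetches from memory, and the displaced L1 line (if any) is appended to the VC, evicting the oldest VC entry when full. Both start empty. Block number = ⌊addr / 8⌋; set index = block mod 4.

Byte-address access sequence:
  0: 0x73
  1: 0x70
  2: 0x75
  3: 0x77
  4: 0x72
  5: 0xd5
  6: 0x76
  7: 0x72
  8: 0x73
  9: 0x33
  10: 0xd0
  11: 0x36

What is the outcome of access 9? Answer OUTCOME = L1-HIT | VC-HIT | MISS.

OUTCOME = MISS

0: 0x73 (blk 14, set 2) → MISS  vc=[]
1: 0x70 (blk 14, set 2) → L1-HIT  vc=[]
2: 0x75 (blk 14, set 2) → L1-HIT  vc=[]
3: 0x77 (blk 14, set 2) → L1-HIT  vc=[]
4: 0x72 (blk 14, set 2) → L1-HIT  vc=[]
5: 0xd5 (blk 26, set 2) → MISS  vc=[14]
6: 0x76 (blk 14, set 2) → VC-HIT  vc=[26]
7: 0x72 (blk 14, set 2) → L1-HIT  vc=[26]
8: 0x73 (blk 14, set 2) → L1-HIT  vc=[26]
9: 0x33 (blk 6, set 2) → MISS  vc=[26, 14]
10: 0xd0 (blk 26, set 2) → VC-HIT  vc=[6, 14]
11: 0x36 (blk 6, set 2) → VC-HIT  vc=[26, 14]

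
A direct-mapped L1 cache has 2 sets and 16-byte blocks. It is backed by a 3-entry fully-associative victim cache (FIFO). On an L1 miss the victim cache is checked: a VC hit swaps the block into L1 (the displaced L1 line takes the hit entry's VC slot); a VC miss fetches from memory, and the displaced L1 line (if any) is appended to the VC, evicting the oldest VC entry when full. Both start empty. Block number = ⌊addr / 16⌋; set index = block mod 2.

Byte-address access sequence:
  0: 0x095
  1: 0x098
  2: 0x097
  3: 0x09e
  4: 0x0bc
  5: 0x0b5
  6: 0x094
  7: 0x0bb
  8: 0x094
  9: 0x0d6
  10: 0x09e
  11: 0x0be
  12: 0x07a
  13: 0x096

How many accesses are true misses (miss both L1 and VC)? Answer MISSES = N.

MISSES = 4

#0 0x95→b9/s1 MISS; vc=[]
#1 0x98→b9/s1 L1-HIT; vc=[]
#2 0x97→b9/s1 L1-HIT; vc=[]
#3 0x9e→b9/s1 L1-HIT; vc=[]
#4 0xbc→b11/s1 MISS; vc=[9]
#5 0xb5→b11/s1 L1-HIT; vc=[9]
#6 0x94→b9/s1 VC-HIT; vc=[11]
#7 0xbb→b11/s1 VC-HIT; vc=[9]
#8 0x94→b9/s1 VC-HIT; vc=[11]
#9 0xd6→b13/s1 MISS; vc=[11,9]
#10 0x9e→b9/s1 VC-HIT; vc=[11,13]
#11 0xbe→b11/s1 VC-HIT; vc=[9,13]
#12 0x7a→b7/s1 MISS; vc=[9,13,11]
#13 0x96→b9/s1 VC-HIT; vc=[7,13,11]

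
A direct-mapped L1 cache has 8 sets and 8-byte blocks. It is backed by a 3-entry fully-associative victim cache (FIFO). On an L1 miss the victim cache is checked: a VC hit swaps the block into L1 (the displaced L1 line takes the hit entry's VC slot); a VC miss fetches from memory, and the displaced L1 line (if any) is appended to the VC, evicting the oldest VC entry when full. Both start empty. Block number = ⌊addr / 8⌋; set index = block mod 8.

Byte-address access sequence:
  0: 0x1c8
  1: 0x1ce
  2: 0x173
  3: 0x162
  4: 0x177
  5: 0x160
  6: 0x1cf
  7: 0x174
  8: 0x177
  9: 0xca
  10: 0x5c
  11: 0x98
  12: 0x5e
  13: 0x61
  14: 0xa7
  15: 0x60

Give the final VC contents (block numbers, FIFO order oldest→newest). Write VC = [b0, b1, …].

#0 0x1c8→b57/s1 MISS; vc=[]
#1 0x1ce→b57/s1 L1-HIT; vc=[]
#2 0x173→b46/s6 MISS; vc=[]
#3 0x162→b44/s4 MISS; vc=[]
#4 0x177→b46/s6 L1-HIT; vc=[]
#5 0x160→b44/s4 L1-HIT; vc=[]
#6 0x1cf→b57/s1 L1-HIT; vc=[]
#7 0x174→b46/s6 L1-HIT; vc=[]
#8 0x177→b46/s6 L1-HIT; vc=[]
#9 0xca→b25/s1 MISS; vc=[57]
#10 0x5c→b11/s3 MISS; vc=[57]
#11 0x98→b19/s3 MISS; vc=[57,11]
#12 0x5e→b11/s3 VC-HIT; vc=[57,19]
#13 0x61→b12/s4 MISS; vc=[57,19,44]
#14 0xa7→b20/s4 MISS; vc=[19,44,12]
#15 0x60→b12/s4 VC-HIT; vc=[19,44,20]

VC = [19, 44, 20]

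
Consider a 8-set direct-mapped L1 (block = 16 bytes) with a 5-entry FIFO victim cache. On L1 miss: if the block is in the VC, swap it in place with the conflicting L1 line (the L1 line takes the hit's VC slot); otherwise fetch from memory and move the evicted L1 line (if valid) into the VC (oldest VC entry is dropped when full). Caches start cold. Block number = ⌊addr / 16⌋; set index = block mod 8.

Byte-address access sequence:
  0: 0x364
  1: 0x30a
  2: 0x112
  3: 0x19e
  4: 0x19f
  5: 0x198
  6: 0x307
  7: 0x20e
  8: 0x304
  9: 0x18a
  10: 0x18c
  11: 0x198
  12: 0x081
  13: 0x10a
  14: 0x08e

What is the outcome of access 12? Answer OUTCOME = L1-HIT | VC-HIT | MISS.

OUTCOME = MISS

0: 0x364 (blk 54, set 6) → MISS  vc=[]
1: 0x30a (blk 48, set 0) → MISS  vc=[]
2: 0x112 (blk 17, set 1) → MISS  vc=[]
3: 0x19e (blk 25, set 1) → MISS  vc=[17]
4: 0x19f (blk 25, set 1) → L1-HIT  vc=[17]
5: 0x198 (blk 25, set 1) → L1-HIT  vc=[17]
6: 0x307 (blk 48, set 0) → L1-HIT  vc=[17]
7: 0x20e (blk 32, set 0) → MISS  vc=[17, 48]
8: 0x304 (blk 48, set 0) → VC-HIT  vc=[17, 32]
9: 0x18a (blk 24, set 0) → MISS  vc=[17, 32, 48]
10: 0x18c (blk 24, set 0) → L1-HIT  vc=[17, 32, 48]
11: 0x198 (blk 25, set 1) → L1-HIT  vc=[17, 32, 48]
12: 0x81 (blk 8, set 0) → MISS  vc=[17, 32, 48, 24]
13: 0x10a (blk 16, set 0) → MISS  vc=[17, 32, 48, 24, 8]
14: 0x8e (blk 8, set 0) → VC-HIT  vc=[17, 32, 48, 24, 16]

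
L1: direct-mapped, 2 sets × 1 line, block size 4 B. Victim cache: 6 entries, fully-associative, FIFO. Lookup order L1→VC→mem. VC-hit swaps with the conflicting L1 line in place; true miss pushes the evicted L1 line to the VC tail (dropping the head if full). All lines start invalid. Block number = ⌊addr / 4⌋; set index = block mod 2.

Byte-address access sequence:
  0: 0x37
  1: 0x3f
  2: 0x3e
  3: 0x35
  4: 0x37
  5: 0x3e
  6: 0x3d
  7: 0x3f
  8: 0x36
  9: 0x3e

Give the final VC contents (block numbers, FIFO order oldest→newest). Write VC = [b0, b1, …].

  [0] addr=0x37 blk=13 s=1: MISS | VC []
  [1] addr=0x3f blk=15 s=1: MISS | VC [13]
  [2] addr=0x3e blk=15 s=1: L1-HIT | VC [13]
  [3] addr=0x35 blk=13 s=1: VC-HIT | VC [15]
  [4] addr=0x37 blk=13 s=1: L1-HIT | VC [15]
  [5] addr=0x3e blk=15 s=1: VC-HIT | VC [13]
  [6] addr=0x3d blk=15 s=1: L1-HIT | VC [13]
  [7] addr=0x3f blk=15 s=1: L1-HIT | VC [13]
  [8] addr=0x36 blk=13 s=1: VC-HIT | VC [15]
  [9] addr=0x3e blk=15 s=1: VC-HIT | VC [13]

VC = [13]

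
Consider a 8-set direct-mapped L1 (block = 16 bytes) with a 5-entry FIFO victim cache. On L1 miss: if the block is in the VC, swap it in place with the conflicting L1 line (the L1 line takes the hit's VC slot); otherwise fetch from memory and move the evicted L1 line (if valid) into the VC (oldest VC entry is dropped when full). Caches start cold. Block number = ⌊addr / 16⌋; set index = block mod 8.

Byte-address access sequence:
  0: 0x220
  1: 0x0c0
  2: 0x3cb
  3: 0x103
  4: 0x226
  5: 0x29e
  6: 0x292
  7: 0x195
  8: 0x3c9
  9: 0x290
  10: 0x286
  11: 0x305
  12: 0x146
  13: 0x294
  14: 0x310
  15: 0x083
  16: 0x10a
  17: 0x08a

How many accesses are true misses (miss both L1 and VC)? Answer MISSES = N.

0: 0x220 (blk 34, set 2) → MISS  vc=[]
1: 0xc0 (blk 12, set 4) → MISS  vc=[]
2: 0x3cb (blk 60, set 4) → MISS  vc=[12]
3: 0x103 (blk 16, set 0) → MISS  vc=[12]
4: 0x226 (blk 34, set 2) → L1-HIT  vc=[12]
5: 0x29e (blk 41, set 1) → MISS  vc=[12]
6: 0x292 (blk 41, set 1) → L1-HIT  vc=[12]
7: 0x195 (blk 25, set 1) → MISS  vc=[12, 41]
8: 0x3c9 (blk 60, set 4) → L1-HIT  vc=[12, 41]
9: 0x290 (blk 41, set 1) → VC-HIT  vc=[12, 25]
10: 0x286 (blk 40, set 0) → MISS  vc=[12, 25, 16]
11: 0x305 (blk 48, set 0) → MISS  vc=[12, 25, 16, 40]
12: 0x146 (blk 20, set 4) → MISS  vc=[12, 25, 16, 40, 60]
13: 0x294 (blk 41, set 1) → L1-HIT  vc=[12, 25, 16, 40, 60]
14: 0x310 (blk 49, set 1) → MISS  vc=[25, 16, 40, 60, 41]
15: 0x83 (blk 8, set 0) → MISS  vc=[16, 40, 60, 41, 48]
16: 0x10a (blk 16, set 0) → VC-HIT  vc=[8, 40, 60, 41, 48]
17: 0x8a (blk 8, set 0) → VC-HIT  vc=[16, 40, 60, 41, 48]

MISSES = 11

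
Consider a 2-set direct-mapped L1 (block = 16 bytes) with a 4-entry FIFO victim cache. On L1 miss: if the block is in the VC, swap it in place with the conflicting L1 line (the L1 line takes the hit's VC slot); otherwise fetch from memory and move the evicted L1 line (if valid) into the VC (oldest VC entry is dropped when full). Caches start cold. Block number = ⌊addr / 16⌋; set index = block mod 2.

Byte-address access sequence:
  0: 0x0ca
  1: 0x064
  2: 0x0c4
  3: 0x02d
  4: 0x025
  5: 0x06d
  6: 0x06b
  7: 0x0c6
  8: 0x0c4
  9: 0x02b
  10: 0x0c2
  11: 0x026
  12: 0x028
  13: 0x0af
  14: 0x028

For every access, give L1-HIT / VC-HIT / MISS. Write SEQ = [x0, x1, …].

#0 0xca→b12/s0 MISS; vc=[]
#1 0x64→b6/s0 MISS; vc=[12]
#2 0xc4→b12/s0 VC-HIT; vc=[6]
#3 0x2d→b2/s0 MISS; vc=[6,12]
#4 0x25→b2/s0 L1-HIT; vc=[6,12]
#5 0x6d→b6/s0 VC-HIT; vc=[2,12]
#6 0x6b→b6/s0 L1-HIT; vc=[2,12]
#7 0xc6→b12/s0 VC-HIT; vc=[2,6]
#8 0xc4→b12/s0 L1-HIT; vc=[2,6]
#9 0x2b→b2/s0 VC-HIT; vc=[12,6]
#10 0xc2→b12/s0 VC-HIT; vc=[2,6]
#11 0x26→b2/s0 VC-HIT; vc=[12,6]
#12 0x28→b2/s0 L1-HIT; vc=[12,6]
#13 0xaf→b10/s0 MISS; vc=[12,6,2]
#14 0x28→b2/s0 VC-HIT; vc=[12,6,10]

SEQ = [MISS, MISS, VC-HIT, MISS, L1-HIT, VC-HIT, L1-HIT, VC-HIT, L1-HIT, VC-HIT, VC-HIT, VC-HIT, L1-HIT, MISS, VC-HIT]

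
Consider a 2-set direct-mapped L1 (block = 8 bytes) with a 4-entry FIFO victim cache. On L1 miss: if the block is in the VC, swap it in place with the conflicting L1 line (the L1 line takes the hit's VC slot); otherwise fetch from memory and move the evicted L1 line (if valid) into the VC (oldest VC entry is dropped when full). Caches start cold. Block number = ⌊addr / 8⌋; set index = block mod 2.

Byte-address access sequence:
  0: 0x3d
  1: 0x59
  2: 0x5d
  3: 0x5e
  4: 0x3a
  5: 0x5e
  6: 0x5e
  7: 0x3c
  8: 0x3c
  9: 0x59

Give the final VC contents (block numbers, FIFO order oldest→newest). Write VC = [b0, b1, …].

VC = [7]

#0 0x3d→b7/s1 MISS; vc=[]
#1 0x59→b11/s1 MISS; vc=[7]
#2 0x5d→b11/s1 L1-HIT; vc=[7]
#3 0x5e→b11/s1 L1-HIT; vc=[7]
#4 0x3a→b7/s1 VC-HIT; vc=[11]
#5 0x5e→b11/s1 VC-HIT; vc=[7]
#6 0x5e→b11/s1 L1-HIT; vc=[7]
#7 0x3c→b7/s1 VC-HIT; vc=[11]
#8 0x3c→b7/s1 L1-HIT; vc=[11]
#9 0x59→b11/s1 VC-HIT; vc=[7]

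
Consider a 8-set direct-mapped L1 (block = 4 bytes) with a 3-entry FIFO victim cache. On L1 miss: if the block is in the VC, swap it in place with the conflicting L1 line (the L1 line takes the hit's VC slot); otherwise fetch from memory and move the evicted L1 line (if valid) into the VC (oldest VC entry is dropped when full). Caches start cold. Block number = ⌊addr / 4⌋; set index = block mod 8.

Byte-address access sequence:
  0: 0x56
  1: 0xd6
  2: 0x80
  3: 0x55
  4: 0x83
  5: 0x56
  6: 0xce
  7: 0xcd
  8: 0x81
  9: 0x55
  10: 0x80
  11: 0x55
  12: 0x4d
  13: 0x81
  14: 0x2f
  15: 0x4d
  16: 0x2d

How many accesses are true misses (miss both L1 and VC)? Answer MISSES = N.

MISSES = 6

#0 0x56→b21/s5 MISS; vc=[]
#1 0xd6→b53/s5 MISS; vc=[21]
#2 0x80→b32/s0 MISS; vc=[21]
#3 0x55→b21/s5 VC-HIT; vc=[53]
#4 0x83→b32/s0 L1-HIT; vc=[53]
#5 0x56→b21/s5 L1-HIT; vc=[53]
#6 0xce→b51/s3 MISS; vc=[53]
#7 0xcd→b51/s3 L1-HIT; vc=[53]
#8 0x81→b32/s0 L1-HIT; vc=[53]
#9 0x55→b21/s5 L1-HIT; vc=[53]
#10 0x80→b32/s0 L1-HIT; vc=[53]
#11 0x55→b21/s5 L1-HIT; vc=[53]
#12 0x4d→b19/s3 MISS; vc=[53,51]
#13 0x81→b32/s0 L1-HIT; vc=[53,51]
#14 0x2f→b11/s3 MISS; vc=[53,51,19]
#15 0x4d→b19/s3 VC-HIT; vc=[53,51,11]
#16 0x2d→b11/s3 VC-HIT; vc=[53,51,19]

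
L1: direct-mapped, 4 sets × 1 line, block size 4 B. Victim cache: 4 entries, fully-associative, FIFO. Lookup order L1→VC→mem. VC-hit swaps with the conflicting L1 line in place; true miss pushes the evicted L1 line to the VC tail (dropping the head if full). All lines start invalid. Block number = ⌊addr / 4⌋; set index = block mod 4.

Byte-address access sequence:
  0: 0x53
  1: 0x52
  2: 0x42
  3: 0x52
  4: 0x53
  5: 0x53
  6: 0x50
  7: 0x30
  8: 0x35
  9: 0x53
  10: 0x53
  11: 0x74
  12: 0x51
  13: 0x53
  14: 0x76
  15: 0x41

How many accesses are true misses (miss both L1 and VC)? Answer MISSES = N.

0: 0x53 (blk 20, set 0) → MISS  vc=[]
1: 0x52 (blk 20, set 0) → L1-HIT  vc=[]
2: 0x42 (blk 16, set 0) → MISS  vc=[20]
3: 0x52 (blk 20, set 0) → VC-HIT  vc=[16]
4: 0x53 (blk 20, set 0) → L1-HIT  vc=[16]
5: 0x53 (blk 20, set 0) → L1-HIT  vc=[16]
6: 0x50 (blk 20, set 0) → L1-HIT  vc=[16]
7: 0x30 (blk 12, set 0) → MISS  vc=[16, 20]
8: 0x35 (blk 13, set 1) → MISS  vc=[16, 20]
9: 0x53 (blk 20, set 0) → VC-HIT  vc=[16, 12]
10: 0x53 (blk 20, set 0) → L1-HIT  vc=[16, 12]
11: 0x74 (blk 29, set 1) → MISS  vc=[16, 12, 13]
12: 0x51 (blk 20, set 0) → L1-HIT  vc=[16, 12, 13]
13: 0x53 (blk 20, set 0) → L1-HIT  vc=[16, 12, 13]
14: 0x76 (blk 29, set 1) → L1-HIT  vc=[16, 12, 13]
15: 0x41 (blk 16, set 0) → VC-HIT  vc=[20, 12, 13]

MISSES = 5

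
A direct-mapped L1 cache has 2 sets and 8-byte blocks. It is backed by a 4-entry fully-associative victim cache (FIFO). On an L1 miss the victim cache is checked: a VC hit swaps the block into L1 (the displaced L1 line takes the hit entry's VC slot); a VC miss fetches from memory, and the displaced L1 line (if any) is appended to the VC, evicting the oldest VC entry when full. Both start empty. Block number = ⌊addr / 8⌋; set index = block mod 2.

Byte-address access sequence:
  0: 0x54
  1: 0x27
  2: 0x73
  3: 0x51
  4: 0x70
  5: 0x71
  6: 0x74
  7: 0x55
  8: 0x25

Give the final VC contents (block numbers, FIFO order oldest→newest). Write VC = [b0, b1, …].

  [0] addr=0x54 blk=10 s=0: MISS | VC []
  [1] addr=0x27 blk=4 s=0: MISS | VC [10]
  [2] addr=0x73 blk=14 s=0: MISS | VC [10, 4]
  [3] addr=0x51 blk=10 s=0: VC-HIT | VC [14, 4]
  [4] addr=0x70 blk=14 s=0: VC-HIT | VC [10, 4]
  [5] addr=0x71 blk=14 s=0: L1-HIT | VC [10, 4]
  [6] addr=0x74 blk=14 s=0: L1-HIT | VC [10, 4]
  [7] addr=0x55 blk=10 s=0: VC-HIT | VC [14, 4]
  [8] addr=0x25 blk=4 s=0: VC-HIT | VC [14, 10]

VC = [14, 10]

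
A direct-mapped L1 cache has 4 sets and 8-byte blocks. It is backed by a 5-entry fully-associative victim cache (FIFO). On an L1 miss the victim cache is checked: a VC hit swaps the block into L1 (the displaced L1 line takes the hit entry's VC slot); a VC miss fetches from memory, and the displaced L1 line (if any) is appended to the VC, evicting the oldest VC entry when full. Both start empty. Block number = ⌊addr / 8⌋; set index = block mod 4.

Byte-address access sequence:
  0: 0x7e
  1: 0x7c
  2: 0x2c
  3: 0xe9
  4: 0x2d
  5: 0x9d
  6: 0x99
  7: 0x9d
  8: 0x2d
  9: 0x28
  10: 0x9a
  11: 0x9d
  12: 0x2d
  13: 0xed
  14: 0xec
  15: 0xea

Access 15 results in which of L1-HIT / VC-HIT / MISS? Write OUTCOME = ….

#0 0x7e→b15/s3 MISS; vc=[]
#1 0x7c→b15/s3 L1-HIT; vc=[]
#2 0x2c→b5/s1 MISS; vc=[]
#3 0xe9→b29/s1 MISS; vc=[5]
#4 0x2d→b5/s1 VC-HIT; vc=[29]
#5 0x9d→b19/s3 MISS; vc=[29,15]
#6 0x99→b19/s3 L1-HIT; vc=[29,15]
#7 0x9d→b19/s3 L1-HIT; vc=[29,15]
#8 0x2d→b5/s1 L1-HIT; vc=[29,15]
#9 0x28→b5/s1 L1-HIT; vc=[29,15]
#10 0x9a→b19/s3 L1-HIT; vc=[29,15]
#11 0x9d→b19/s3 L1-HIT; vc=[29,15]
#12 0x2d→b5/s1 L1-HIT; vc=[29,15]
#13 0xed→b29/s1 VC-HIT; vc=[5,15]
#14 0xec→b29/s1 L1-HIT; vc=[5,15]
#15 0xea→b29/s1 L1-HIT; vc=[5,15]

OUTCOME = L1-HIT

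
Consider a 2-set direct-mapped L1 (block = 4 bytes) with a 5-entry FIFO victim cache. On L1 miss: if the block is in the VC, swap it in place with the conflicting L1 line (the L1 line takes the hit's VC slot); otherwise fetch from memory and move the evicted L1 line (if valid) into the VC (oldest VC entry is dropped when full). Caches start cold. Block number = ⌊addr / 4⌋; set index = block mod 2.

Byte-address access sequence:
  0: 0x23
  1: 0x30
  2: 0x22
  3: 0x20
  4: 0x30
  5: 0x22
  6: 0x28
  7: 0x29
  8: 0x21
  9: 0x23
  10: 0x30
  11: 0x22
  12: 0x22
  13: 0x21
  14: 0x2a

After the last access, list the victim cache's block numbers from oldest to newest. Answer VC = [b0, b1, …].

#0 0x23→b8/s0 MISS; vc=[]
#1 0x30→b12/s0 MISS; vc=[8]
#2 0x22→b8/s0 VC-HIT; vc=[12]
#3 0x20→b8/s0 L1-HIT; vc=[12]
#4 0x30→b12/s0 VC-HIT; vc=[8]
#5 0x22→b8/s0 VC-HIT; vc=[12]
#6 0x28→b10/s0 MISS; vc=[12,8]
#7 0x29→b10/s0 L1-HIT; vc=[12,8]
#8 0x21→b8/s0 VC-HIT; vc=[12,10]
#9 0x23→b8/s0 L1-HIT; vc=[12,10]
#10 0x30→b12/s0 VC-HIT; vc=[8,10]
#11 0x22→b8/s0 VC-HIT; vc=[12,10]
#12 0x22→b8/s0 L1-HIT; vc=[12,10]
#13 0x21→b8/s0 L1-HIT; vc=[12,10]
#14 0x2a→b10/s0 VC-HIT; vc=[12,8]

VC = [12, 8]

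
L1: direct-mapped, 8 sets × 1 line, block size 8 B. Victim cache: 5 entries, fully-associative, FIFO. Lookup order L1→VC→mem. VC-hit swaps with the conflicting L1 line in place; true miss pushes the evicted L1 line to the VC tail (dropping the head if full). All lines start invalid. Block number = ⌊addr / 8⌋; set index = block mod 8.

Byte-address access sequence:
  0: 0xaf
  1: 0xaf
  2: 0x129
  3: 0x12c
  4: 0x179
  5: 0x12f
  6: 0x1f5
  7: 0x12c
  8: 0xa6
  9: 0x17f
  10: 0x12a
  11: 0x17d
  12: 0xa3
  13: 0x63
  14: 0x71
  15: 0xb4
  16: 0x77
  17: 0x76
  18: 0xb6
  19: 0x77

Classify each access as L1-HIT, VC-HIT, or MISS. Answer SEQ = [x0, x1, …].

SEQ = [MISS, L1-HIT, MISS, L1-HIT, MISS, L1-HIT, MISS, L1-HIT, MISS, L1-HIT, L1-HIT, L1-HIT, L1-HIT, MISS, MISS, MISS, VC-HIT, L1-HIT, VC-HIT, VC-HIT]

  [0] addr=0xaf blk=21 s=5: MISS | VC []
  [1] addr=0xaf blk=21 s=5: L1-HIT | VC []
  [2] addr=0x129 blk=37 s=5: MISS | VC [21]
  [3] addr=0x12c blk=37 s=5: L1-HIT | VC [21]
  [4] addr=0x179 blk=47 s=7: MISS | VC [21]
  [5] addr=0x12f blk=37 s=5: L1-HIT | VC [21]
  [6] addr=0x1f5 blk=62 s=6: MISS | VC [21]
  [7] addr=0x12c blk=37 s=5: L1-HIT | VC [21]
  [8] addr=0xa6 blk=20 s=4: MISS | VC [21]
  [9] addr=0x17f blk=47 s=7: L1-HIT | VC [21]
  [10] addr=0x12a blk=37 s=5: L1-HIT | VC [21]
  [11] addr=0x17d blk=47 s=7: L1-HIT | VC [21]
  [12] addr=0xa3 blk=20 s=4: L1-HIT | VC [21]
  [13] addr=0x63 blk=12 s=4: MISS | VC [21, 20]
  [14] addr=0x71 blk=14 s=6: MISS | VC [21, 20, 62]
  [15] addr=0xb4 blk=22 s=6: MISS | VC [21, 20, 62, 14]
  [16] addr=0x77 blk=14 s=6: VC-HIT | VC [21, 20, 62, 22]
  [17] addr=0x76 blk=14 s=6: L1-HIT | VC [21, 20, 62, 22]
  [18] addr=0xb6 blk=22 s=6: VC-HIT | VC [21, 20, 62, 14]
  [19] addr=0x77 blk=14 s=6: VC-HIT | VC [21, 20, 62, 22]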